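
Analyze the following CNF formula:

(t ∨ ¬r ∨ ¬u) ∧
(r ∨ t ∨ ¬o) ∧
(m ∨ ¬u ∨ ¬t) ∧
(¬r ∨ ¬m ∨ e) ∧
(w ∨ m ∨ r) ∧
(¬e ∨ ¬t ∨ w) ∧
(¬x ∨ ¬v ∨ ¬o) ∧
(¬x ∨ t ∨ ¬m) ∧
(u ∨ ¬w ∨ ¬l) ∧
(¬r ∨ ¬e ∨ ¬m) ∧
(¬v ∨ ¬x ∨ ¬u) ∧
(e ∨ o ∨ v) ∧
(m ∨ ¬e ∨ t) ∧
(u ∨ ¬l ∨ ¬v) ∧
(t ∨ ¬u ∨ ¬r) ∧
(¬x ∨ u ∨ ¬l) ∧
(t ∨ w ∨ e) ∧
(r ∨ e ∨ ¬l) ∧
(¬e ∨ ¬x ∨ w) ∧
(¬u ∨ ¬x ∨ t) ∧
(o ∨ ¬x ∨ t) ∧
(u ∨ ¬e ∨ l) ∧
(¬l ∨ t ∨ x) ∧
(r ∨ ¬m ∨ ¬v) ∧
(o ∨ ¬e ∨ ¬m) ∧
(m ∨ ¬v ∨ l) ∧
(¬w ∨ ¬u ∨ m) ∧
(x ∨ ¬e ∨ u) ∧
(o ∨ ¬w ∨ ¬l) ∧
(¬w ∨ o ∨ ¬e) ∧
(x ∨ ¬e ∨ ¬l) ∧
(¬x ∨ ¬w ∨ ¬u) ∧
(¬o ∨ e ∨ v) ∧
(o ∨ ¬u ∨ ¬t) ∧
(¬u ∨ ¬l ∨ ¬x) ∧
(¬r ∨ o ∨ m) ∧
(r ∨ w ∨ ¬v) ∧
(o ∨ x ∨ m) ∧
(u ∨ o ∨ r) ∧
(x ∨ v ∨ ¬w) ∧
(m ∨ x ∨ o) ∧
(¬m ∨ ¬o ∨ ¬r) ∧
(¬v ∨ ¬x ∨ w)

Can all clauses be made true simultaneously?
No

No, the formula is not satisfiable.

No assignment of truth values to the variables can make all 43 clauses true simultaneously.

The formula is UNSAT (unsatisfiable).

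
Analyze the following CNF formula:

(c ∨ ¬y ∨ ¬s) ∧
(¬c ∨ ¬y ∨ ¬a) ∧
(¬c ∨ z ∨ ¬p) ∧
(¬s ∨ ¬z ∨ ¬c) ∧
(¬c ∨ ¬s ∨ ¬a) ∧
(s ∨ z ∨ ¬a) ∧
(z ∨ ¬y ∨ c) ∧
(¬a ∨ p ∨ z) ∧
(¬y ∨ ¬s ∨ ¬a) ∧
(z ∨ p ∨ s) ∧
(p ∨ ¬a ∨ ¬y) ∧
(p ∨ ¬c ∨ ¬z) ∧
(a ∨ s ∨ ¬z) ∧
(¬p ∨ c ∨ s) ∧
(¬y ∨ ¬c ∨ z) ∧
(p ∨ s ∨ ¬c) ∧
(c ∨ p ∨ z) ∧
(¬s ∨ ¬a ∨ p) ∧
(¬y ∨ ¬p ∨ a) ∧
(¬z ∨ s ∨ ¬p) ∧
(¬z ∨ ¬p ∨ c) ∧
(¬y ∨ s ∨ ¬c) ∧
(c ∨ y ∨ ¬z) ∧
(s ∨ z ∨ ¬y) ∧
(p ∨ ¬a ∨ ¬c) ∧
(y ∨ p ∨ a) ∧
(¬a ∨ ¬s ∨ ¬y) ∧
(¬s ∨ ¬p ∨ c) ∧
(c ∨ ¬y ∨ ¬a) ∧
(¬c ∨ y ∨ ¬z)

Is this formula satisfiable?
No

No, the formula is not satisfiable.

No assignment of truth values to the variables can make all 30 clauses true simultaneously.

The formula is UNSAT (unsatisfiable).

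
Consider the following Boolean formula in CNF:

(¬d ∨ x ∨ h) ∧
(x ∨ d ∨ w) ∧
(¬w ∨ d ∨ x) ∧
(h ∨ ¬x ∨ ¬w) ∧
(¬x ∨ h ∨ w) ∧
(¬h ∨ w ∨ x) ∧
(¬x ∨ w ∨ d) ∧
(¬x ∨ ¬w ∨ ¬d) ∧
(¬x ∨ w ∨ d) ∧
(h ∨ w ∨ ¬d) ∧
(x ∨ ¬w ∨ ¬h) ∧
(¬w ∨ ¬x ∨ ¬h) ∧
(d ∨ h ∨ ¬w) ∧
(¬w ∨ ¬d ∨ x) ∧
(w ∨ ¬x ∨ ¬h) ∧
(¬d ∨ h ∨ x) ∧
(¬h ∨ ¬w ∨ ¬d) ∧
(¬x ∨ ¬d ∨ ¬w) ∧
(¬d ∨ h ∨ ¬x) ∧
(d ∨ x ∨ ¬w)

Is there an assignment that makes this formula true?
No

No, the formula is not satisfiable.

No assignment of truth values to the variables can make all 20 clauses true simultaneously.

The formula is UNSAT (unsatisfiable).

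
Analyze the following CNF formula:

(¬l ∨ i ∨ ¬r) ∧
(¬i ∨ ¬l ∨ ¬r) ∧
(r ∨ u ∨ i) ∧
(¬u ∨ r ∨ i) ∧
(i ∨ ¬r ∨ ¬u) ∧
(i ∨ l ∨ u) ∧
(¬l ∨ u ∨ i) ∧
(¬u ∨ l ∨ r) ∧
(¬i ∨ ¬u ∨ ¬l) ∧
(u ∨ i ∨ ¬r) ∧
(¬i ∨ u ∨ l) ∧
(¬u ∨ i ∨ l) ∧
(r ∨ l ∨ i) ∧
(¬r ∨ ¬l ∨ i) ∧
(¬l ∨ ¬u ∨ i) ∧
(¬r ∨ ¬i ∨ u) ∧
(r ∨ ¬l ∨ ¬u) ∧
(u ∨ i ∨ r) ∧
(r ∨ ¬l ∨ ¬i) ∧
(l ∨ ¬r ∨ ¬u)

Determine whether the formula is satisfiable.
No

No, the formula is not satisfiable.

No assignment of truth values to the variables can make all 20 clauses true simultaneously.

The formula is UNSAT (unsatisfiable).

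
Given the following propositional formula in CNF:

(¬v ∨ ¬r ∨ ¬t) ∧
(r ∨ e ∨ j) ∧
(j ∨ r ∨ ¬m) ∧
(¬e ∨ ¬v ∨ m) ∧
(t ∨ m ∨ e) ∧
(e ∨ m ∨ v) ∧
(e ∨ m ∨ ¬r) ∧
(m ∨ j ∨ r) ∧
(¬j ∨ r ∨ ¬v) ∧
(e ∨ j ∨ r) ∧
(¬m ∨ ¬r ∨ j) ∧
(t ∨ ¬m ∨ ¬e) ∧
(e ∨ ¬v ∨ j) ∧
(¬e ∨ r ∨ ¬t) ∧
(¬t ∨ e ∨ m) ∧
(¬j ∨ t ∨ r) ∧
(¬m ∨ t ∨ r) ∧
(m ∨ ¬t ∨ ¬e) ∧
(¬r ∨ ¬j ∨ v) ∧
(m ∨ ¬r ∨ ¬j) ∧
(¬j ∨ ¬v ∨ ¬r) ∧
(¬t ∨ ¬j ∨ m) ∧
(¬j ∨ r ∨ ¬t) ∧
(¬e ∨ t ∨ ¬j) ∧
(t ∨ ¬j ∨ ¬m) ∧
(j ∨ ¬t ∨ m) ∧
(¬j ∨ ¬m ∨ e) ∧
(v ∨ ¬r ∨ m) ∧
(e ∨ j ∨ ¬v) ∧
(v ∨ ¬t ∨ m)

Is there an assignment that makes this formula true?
No

No, the formula is not satisfiable.

No assignment of truth values to the variables can make all 30 clauses true simultaneously.

The formula is UNSAT (unsatisfiable).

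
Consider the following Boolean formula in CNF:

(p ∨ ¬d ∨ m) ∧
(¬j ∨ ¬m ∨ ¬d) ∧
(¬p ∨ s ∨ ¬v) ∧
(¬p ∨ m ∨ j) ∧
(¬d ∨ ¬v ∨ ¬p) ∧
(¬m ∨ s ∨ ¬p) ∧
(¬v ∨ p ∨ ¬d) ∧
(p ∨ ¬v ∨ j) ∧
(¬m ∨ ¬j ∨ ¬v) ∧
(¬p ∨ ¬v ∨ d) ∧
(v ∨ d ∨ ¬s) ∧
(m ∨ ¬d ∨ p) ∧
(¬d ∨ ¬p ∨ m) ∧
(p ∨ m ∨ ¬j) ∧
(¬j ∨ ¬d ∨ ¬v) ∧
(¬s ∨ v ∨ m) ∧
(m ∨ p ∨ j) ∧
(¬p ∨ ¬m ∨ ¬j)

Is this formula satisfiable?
Yes

Yes, the formula is satisfiable.

One satisfying assignment is: d=False, s=False, p=False, j=False, m=True, v=False

Verification: With this assignment, all 18 clauses evaluate to true.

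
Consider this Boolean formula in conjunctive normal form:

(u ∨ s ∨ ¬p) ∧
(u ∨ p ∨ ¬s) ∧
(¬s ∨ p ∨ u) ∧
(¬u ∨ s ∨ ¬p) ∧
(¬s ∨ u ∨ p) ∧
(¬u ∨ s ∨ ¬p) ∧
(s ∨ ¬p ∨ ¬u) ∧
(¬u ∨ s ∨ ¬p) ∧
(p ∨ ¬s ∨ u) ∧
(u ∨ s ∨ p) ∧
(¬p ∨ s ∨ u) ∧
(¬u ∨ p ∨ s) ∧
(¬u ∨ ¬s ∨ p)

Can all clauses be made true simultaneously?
Yes

Yes, the formula is satisfiable.

One satisfying assignment is: u=False, p=True, s=True

Verification: With this assignment, all 13 clauses evaluate to true.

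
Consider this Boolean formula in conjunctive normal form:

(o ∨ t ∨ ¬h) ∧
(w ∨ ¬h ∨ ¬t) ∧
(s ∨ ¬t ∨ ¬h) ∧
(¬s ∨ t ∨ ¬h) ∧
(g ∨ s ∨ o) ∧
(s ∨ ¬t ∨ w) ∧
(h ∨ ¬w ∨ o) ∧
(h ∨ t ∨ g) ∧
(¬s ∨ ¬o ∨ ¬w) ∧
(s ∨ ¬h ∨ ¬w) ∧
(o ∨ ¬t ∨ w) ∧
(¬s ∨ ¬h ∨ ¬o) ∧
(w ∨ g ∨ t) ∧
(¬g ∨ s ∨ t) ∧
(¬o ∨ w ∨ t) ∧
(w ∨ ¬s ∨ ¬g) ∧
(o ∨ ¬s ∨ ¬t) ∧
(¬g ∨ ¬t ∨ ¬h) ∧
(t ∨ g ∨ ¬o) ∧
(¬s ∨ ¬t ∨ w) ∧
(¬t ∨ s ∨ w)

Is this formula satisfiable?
Yes

Yes, the formula is satisfiable.

One satisfying assignment is: g=False, w=True, o=True, t=True, h=False, s=False

Verification: With this assignment, all 21 clauses evaluate to true.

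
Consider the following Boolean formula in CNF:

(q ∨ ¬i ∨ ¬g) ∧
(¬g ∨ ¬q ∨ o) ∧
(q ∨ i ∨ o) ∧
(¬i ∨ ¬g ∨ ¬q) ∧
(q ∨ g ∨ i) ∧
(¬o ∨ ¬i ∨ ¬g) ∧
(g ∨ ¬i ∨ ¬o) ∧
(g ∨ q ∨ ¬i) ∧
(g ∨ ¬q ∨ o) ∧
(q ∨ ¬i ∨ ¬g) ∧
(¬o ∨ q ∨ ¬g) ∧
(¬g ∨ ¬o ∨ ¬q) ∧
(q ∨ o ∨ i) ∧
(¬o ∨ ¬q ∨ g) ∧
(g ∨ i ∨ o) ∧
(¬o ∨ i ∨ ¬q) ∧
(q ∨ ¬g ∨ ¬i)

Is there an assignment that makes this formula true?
No

No, the formula is not satisfiable.

No assignment of truth values to the variables can make all 17 clauses true simultaneously.

The formula is UNSAT (unsatisfiable).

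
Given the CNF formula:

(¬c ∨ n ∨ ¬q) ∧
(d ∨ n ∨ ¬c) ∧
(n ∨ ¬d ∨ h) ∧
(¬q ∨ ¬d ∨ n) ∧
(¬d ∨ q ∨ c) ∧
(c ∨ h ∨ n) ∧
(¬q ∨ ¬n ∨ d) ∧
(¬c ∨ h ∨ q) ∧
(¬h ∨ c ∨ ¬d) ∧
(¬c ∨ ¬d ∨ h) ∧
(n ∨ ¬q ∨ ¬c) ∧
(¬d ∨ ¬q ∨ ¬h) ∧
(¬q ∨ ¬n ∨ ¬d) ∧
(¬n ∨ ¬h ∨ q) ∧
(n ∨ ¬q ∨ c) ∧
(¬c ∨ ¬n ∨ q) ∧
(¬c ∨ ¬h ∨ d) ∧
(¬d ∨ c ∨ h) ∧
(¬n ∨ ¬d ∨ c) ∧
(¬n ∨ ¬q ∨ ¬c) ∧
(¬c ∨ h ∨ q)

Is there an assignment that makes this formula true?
Yes

Yes, the formula is satisfiable.

One satisfying assignment is: h=False, q=False, n=True, d=False, c=False

Verification: With this assignment, all 21 clauses evaluate to true.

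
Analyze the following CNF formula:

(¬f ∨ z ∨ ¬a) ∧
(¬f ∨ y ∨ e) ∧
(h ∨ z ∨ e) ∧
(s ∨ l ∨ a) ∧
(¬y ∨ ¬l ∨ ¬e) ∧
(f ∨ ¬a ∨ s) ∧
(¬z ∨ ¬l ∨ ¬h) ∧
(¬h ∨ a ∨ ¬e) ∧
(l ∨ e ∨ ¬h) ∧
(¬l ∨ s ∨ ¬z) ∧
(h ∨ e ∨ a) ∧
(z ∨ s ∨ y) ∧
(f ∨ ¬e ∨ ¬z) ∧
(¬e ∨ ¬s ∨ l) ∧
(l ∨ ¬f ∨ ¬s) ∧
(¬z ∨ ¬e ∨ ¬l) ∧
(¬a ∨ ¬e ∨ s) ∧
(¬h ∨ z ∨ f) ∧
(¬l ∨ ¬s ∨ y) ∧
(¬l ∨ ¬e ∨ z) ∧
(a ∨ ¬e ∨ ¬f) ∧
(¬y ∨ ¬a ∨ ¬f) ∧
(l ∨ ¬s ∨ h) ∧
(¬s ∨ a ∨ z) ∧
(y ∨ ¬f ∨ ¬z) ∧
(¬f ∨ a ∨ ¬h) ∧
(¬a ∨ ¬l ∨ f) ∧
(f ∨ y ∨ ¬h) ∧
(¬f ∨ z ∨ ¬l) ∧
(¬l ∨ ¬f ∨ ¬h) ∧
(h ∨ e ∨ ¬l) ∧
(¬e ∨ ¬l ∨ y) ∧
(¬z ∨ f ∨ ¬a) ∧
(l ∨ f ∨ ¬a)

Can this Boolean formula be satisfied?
No

No, the formula is not satisfiable.

No assignment of truth values to the variables can make all 34 clauses true simultaneously.

The formula is UNSAT (unsatisfiable).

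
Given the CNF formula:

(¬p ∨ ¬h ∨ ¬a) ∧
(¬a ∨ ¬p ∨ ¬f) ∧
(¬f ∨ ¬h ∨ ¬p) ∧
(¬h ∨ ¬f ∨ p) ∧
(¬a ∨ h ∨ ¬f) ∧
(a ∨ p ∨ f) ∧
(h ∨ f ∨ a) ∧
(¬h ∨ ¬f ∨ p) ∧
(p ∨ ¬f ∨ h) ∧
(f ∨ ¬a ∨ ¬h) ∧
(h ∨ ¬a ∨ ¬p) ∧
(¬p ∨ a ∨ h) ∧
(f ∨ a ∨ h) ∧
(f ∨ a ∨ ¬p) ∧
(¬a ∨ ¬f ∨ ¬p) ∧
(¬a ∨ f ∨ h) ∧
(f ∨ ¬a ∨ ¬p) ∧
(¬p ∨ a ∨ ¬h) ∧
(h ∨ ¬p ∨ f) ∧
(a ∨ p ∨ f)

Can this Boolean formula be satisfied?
No

No, the formula is not satisfiable.

No assignment of truth values to the variables can make all 20 clauses true simultaneously.

The formula is UNSAT (unsatisfiable).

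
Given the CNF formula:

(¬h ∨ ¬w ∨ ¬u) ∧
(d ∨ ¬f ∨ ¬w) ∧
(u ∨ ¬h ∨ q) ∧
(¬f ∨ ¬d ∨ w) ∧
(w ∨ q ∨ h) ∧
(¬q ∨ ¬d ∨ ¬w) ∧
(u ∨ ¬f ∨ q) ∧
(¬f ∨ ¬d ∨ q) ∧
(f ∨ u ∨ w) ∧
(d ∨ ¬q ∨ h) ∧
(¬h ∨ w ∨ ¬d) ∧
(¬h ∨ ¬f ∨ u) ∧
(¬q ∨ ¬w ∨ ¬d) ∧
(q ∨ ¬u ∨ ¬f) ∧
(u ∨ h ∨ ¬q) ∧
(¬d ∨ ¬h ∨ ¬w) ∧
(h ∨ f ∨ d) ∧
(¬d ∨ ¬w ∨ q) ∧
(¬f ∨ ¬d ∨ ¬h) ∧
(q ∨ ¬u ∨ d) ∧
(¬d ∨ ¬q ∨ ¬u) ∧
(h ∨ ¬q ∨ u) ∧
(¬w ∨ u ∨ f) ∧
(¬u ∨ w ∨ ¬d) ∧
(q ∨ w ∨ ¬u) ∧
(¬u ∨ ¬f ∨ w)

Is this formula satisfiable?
Yes

Yes, the formula is satisfiable.

One satisfying assignment is: u=True, w=False, d=False, f=False, q=True, h=True

Verification: With this assignment, all 26 clauses evaluate to true.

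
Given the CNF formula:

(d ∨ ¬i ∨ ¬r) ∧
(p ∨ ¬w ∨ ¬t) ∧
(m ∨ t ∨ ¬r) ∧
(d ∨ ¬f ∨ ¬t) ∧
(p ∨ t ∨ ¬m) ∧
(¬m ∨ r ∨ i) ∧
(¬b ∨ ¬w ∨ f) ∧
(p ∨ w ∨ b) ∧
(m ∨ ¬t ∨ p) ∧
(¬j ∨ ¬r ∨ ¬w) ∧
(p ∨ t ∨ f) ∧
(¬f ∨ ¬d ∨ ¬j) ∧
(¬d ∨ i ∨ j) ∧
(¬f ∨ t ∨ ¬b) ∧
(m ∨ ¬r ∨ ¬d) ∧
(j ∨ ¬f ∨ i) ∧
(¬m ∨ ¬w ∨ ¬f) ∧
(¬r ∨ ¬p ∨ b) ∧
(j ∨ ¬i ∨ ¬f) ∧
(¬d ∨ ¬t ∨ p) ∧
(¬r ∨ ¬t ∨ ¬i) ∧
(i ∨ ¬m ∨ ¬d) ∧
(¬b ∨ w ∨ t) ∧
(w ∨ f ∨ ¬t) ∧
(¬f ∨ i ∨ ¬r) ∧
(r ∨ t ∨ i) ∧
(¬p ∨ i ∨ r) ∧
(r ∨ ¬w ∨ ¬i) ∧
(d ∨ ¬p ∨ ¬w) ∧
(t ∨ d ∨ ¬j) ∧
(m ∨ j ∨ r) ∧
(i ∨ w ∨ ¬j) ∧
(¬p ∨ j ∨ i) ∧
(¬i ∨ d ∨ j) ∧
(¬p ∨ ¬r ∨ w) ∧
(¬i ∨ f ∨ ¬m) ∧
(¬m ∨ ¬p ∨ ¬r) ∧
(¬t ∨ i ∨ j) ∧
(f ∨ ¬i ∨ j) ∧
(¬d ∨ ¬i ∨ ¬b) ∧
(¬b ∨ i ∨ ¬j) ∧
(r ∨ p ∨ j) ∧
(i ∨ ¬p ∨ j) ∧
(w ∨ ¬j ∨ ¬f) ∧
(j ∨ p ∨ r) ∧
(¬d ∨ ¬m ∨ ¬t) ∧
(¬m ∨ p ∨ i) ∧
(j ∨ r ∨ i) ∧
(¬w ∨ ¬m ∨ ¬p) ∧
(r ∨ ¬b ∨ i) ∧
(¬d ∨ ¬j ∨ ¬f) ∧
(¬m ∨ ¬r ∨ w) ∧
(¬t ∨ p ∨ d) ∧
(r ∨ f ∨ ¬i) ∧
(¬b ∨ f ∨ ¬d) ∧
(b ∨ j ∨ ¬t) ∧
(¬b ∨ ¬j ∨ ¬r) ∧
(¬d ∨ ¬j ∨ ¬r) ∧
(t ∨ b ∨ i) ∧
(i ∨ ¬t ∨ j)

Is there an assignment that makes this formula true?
No

No, the formula is not satisfiable.

No assignment of truth values to the variables can make all 60 clauses true simultaneously.

The formula is UNSAT (unsatisfiable).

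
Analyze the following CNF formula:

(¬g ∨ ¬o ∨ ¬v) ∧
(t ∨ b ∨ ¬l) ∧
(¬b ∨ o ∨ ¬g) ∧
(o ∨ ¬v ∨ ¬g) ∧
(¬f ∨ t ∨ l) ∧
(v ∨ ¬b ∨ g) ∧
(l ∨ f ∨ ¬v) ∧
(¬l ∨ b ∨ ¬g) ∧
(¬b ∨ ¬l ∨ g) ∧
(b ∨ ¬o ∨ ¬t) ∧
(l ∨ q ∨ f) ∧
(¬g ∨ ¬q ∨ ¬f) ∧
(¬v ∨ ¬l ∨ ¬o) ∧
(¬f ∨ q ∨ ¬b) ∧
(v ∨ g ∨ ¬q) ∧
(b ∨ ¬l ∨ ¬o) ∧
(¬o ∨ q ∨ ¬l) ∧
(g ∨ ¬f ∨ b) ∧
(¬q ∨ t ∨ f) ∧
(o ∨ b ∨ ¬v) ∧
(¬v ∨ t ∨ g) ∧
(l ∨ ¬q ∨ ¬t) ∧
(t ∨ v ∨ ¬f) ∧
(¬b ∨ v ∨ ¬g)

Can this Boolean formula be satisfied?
Yes

Yes, the formula is satisfiable.

One satisfying assignment is: g=True, t=True, b=False, o=False, q=False, f=True, v=False, l=False

Verification: With this assignment, all 24 clauses evaluate to true.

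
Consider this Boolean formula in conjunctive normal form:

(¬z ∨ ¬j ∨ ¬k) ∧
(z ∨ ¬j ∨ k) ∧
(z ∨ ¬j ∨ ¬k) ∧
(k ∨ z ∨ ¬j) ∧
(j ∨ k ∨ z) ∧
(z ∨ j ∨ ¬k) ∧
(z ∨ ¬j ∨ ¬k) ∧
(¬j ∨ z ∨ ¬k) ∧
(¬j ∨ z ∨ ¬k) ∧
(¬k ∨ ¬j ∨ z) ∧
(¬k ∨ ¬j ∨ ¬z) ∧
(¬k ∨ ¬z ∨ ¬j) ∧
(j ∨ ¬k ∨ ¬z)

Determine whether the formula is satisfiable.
Yes

Yes, the formula is satisfiable.

One satisfying assignment is: j=False, z=True, k=False

Verification: With this assignment, all 13 clauses evaluate to true.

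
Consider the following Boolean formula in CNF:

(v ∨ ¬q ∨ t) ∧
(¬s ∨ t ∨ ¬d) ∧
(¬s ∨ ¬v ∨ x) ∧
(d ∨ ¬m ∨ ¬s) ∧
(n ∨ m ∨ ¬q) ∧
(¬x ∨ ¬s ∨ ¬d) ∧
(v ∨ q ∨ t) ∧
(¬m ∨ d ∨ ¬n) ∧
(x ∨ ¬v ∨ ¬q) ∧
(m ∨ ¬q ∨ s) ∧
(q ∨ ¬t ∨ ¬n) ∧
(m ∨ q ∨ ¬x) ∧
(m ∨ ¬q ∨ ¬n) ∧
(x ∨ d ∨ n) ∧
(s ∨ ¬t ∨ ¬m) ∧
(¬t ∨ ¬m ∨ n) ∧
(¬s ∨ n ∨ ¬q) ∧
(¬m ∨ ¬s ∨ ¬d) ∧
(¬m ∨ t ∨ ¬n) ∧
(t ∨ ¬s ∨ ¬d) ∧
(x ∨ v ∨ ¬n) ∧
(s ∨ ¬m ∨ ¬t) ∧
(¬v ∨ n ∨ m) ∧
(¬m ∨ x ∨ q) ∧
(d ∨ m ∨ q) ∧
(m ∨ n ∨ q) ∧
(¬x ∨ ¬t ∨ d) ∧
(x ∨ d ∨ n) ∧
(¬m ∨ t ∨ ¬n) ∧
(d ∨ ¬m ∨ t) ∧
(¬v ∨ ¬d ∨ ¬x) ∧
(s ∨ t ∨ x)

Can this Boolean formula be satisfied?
No

No, the formula is not satisfiable.

No assignment of truth values to the variables can make all 32 clauses true simultaneously.

The formula is UNSAT (unsatisfiable).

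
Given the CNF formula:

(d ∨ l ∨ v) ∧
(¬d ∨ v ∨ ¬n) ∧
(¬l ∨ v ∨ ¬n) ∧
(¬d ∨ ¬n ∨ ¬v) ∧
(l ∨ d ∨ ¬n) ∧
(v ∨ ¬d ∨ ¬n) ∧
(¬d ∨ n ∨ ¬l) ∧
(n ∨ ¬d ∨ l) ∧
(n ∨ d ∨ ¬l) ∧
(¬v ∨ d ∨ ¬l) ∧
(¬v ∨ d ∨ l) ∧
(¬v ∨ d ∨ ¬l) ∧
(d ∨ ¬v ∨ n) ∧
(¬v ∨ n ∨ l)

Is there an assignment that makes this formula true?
No

No, the formula is not satisfiable.

No assignment of truth values to the variables can make all 14 clauses true simultaneously.

The formula is UNSAT (unsatisfiable).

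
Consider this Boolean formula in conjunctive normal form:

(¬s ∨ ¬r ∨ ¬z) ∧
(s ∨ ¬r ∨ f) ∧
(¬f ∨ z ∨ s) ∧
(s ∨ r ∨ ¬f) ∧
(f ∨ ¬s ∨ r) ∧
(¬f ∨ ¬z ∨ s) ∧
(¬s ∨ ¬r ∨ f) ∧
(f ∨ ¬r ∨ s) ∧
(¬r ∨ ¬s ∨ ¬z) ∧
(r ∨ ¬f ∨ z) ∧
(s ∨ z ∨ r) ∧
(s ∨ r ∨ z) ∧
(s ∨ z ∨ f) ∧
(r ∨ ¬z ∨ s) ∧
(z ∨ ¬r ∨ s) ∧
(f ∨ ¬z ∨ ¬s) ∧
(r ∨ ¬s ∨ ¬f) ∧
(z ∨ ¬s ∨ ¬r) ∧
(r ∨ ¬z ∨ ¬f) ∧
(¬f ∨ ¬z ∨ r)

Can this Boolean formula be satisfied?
No

No, the formula is not satisfiable.

No assignment of truth values to the variables can make all 20 clauses true simultaneously.

The formula is UNSAT (unsatisfiable).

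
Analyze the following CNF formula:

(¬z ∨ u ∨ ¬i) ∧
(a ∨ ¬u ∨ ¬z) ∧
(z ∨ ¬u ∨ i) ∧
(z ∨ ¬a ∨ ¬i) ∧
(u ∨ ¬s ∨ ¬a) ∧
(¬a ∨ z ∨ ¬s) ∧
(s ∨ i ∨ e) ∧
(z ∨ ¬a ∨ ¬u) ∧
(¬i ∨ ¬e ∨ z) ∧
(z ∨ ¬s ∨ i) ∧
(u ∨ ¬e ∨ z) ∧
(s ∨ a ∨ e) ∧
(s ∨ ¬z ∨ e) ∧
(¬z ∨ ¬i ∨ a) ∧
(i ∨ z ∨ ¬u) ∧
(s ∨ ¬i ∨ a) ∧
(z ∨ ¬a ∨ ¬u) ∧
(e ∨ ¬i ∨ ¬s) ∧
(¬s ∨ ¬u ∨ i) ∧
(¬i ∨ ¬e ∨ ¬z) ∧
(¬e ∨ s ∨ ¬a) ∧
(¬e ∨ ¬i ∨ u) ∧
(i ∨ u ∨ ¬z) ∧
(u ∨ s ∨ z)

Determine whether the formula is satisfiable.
No

No, the formula is not satisfiable.

No assignment of truth values to the variables can make all 24 clauses true simultaneously.

The formula is UNSAT (unsatisfiable).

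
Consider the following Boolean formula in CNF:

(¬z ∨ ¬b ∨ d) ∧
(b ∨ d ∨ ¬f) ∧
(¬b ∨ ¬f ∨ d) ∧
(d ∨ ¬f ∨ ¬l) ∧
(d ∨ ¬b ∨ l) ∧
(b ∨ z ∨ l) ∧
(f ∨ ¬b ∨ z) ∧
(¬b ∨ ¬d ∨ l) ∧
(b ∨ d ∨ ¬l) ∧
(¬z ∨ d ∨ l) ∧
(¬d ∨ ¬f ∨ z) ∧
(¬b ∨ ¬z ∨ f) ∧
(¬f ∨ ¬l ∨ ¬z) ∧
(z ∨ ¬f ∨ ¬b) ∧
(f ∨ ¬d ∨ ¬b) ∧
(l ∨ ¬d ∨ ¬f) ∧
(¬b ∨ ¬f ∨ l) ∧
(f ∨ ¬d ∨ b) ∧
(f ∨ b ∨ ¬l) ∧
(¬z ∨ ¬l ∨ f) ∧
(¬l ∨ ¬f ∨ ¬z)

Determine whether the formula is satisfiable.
No

No, the formula is not satisfiable.

No assignment of truth values to the variables can make all 21 clauses true simultaneously.

The formula is UNSAT (unsatisfiable).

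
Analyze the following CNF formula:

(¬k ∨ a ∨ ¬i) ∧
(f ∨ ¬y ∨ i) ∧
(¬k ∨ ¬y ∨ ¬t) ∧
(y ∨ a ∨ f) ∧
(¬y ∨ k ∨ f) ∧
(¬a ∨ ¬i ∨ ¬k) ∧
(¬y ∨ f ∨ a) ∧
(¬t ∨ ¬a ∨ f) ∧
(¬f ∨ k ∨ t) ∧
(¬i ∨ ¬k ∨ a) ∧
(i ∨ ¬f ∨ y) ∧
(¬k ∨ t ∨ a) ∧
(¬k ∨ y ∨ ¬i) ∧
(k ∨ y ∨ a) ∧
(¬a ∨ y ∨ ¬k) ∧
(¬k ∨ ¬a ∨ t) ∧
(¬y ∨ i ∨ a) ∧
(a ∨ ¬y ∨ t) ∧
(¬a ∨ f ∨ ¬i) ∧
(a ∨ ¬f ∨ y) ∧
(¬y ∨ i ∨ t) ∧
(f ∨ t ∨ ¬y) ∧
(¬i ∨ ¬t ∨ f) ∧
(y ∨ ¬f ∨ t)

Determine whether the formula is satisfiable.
Yes

Yes, the formula is satisfiable.

One satisfying assignment is: a=True, t=False, y=False, f=False, k=False, i=False

Verification: With this assignment, all 24 clauses evaluate to true.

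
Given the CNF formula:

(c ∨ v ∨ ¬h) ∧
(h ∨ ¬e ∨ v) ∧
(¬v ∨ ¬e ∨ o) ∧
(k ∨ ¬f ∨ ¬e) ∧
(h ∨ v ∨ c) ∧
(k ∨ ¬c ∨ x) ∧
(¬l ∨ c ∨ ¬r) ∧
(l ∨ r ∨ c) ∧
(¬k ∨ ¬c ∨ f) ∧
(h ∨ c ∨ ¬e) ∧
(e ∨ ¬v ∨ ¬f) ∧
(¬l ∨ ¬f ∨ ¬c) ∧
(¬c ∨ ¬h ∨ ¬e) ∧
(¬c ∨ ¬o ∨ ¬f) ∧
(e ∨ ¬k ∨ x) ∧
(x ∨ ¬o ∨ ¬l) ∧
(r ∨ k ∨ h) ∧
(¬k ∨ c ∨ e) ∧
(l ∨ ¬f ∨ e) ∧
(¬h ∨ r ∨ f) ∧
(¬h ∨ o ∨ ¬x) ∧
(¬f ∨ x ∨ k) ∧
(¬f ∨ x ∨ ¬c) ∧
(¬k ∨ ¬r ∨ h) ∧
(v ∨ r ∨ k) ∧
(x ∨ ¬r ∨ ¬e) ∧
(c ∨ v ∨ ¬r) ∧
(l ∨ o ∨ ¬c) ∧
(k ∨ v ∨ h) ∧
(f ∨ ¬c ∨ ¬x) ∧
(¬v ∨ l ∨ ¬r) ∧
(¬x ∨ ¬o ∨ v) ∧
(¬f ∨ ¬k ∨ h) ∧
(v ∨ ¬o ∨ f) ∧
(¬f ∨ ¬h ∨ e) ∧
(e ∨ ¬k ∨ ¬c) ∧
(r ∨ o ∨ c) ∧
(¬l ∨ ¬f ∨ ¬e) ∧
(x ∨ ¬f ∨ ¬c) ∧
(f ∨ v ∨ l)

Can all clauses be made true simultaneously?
No

No, the formula is not satisfiable.

No assignment of truth values to the variables can make all 40 clauses true simultaneously.

The formula is UNSAT (unsatisfiable).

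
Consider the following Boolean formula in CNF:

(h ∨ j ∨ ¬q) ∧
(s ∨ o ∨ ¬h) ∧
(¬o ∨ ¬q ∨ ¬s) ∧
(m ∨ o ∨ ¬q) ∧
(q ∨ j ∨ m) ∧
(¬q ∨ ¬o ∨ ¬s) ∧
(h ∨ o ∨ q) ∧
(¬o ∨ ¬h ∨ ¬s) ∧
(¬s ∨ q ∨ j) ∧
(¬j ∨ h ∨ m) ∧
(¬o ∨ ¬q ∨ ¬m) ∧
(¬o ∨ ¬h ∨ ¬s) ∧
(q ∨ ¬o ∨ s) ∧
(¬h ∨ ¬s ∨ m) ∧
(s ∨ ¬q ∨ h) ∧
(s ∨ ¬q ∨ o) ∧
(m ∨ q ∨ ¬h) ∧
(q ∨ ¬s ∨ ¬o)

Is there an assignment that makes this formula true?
Yes

Yes, the formula is satisfiable.

One satisfying assignment is: h=False, m=True, q=True, j=True, o=False, s=True

Verification: With this assignment, all 18 clauses evaluate to true.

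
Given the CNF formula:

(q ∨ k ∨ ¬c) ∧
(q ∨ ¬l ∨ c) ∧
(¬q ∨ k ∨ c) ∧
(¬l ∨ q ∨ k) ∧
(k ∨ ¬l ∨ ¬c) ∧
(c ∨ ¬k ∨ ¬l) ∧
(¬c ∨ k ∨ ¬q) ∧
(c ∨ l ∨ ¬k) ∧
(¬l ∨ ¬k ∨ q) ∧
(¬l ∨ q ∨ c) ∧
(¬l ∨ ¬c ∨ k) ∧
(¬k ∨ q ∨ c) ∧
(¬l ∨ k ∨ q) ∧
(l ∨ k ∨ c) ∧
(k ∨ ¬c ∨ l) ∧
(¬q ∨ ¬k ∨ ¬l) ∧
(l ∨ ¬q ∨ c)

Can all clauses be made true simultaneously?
Yes

Yes, the formula is satisfiable.

One satisfying assignment is: k=True, l=False, q=False, c=True

Verification: With this assignment, all 17 clauses evaluate to true.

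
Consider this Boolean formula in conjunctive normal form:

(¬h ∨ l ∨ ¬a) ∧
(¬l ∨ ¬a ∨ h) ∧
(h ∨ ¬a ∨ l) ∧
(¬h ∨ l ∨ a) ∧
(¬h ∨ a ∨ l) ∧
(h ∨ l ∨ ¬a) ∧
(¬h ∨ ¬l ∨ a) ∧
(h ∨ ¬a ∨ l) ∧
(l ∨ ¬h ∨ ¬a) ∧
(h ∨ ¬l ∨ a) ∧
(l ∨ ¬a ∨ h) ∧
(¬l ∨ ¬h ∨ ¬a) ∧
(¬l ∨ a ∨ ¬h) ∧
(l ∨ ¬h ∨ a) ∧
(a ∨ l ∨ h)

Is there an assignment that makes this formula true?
No

No, the formula is not satisfiable.

No assignment of truth values to the variables can make all 15 clauses true simultaneously.

The formula is UNSAT (unsatisfiable).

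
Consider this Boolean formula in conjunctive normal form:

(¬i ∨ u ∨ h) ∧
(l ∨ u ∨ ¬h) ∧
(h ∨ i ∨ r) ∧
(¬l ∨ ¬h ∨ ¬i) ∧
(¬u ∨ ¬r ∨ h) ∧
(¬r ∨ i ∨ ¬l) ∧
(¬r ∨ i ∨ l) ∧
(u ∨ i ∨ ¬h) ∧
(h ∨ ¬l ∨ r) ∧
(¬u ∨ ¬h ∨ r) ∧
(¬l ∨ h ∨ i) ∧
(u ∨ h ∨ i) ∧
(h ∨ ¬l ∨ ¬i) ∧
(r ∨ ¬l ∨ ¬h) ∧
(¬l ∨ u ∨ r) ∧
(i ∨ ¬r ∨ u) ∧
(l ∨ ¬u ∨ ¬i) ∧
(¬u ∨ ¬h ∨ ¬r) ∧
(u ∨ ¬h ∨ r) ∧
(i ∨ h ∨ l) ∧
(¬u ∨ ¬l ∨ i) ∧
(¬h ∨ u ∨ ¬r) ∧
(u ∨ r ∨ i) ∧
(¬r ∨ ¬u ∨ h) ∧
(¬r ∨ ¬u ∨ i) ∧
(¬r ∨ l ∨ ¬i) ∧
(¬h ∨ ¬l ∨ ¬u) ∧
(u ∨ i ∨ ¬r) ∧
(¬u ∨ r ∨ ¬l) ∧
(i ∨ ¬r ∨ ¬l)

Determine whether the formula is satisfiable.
No

No, the formula is not satisfiable.

No assignment of truth values to the variables can make all 30 clauses true simultaneously.

The formula is UNSAT (unsatisfiable).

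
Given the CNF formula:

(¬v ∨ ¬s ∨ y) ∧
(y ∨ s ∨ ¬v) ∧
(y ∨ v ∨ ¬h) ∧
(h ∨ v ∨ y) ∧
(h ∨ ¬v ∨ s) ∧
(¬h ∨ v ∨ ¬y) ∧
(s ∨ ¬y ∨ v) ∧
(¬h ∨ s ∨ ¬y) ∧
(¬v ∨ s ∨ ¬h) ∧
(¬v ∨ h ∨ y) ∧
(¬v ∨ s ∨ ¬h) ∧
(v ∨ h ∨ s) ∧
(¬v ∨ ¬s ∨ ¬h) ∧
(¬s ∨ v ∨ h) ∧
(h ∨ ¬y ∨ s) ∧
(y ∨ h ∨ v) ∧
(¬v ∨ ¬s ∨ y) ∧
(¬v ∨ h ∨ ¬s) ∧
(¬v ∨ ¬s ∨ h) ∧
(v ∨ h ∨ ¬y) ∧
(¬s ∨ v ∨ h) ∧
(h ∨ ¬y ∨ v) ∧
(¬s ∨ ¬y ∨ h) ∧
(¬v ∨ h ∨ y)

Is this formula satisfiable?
No

No, the formula is not satisfiable.

No assignment of truth values to the variables can make all 24 clauses true simultaneously.

The formula is UNSAT (unsatisfiable).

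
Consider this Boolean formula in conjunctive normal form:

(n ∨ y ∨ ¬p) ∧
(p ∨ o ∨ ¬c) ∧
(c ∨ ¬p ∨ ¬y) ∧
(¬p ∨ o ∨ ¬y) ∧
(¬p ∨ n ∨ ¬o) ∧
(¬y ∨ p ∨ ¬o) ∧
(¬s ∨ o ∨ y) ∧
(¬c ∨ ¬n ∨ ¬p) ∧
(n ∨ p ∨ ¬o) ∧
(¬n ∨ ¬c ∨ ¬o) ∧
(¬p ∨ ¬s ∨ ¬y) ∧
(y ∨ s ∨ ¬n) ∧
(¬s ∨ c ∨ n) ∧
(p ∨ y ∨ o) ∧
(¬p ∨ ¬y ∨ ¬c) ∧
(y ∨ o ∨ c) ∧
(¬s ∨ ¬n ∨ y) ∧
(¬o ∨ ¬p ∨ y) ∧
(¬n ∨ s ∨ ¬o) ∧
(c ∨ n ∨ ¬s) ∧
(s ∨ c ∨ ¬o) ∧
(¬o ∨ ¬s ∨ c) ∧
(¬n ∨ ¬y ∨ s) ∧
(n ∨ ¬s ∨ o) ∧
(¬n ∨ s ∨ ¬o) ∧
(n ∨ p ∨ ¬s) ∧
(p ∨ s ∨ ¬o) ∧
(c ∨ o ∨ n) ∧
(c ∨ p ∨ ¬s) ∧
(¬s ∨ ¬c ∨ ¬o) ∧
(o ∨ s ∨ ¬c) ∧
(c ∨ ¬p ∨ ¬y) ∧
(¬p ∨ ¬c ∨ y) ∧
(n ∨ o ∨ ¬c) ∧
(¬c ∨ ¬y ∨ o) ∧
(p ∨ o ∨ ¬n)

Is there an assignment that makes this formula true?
No

No, the formula is not satisfiable.

No assignment of truth values to the variables can make all 36 clauses true simultaneously.

The formula is UNSAT (unsatisfiable).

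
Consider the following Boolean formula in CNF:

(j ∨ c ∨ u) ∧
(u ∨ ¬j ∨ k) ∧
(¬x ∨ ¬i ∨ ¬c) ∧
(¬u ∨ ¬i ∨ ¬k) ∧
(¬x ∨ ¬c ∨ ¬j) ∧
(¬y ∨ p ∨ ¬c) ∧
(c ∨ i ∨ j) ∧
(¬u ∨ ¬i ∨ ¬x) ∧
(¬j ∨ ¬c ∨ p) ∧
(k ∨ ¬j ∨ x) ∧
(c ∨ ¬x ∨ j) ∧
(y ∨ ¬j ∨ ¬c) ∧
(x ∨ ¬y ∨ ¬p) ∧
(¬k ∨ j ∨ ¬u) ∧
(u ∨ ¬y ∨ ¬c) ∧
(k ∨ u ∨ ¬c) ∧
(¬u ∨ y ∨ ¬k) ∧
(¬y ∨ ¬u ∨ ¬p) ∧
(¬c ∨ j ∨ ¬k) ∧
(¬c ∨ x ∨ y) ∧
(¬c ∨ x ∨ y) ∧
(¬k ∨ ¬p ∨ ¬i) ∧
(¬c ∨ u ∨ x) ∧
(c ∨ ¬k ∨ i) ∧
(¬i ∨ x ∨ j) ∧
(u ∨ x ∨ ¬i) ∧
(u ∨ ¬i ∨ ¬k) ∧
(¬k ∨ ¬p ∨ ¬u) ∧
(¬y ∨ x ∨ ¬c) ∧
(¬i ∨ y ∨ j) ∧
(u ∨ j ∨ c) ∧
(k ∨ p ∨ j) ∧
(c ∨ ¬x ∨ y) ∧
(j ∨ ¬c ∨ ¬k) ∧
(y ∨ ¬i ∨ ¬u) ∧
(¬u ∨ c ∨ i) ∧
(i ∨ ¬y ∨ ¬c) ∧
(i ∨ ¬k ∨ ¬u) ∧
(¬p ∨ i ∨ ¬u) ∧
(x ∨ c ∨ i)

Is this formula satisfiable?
No

No, the formula is not satisfiable.

No assignment of truth values to the variables can make all 40 clauses true simultaneously.

The formula is UNSAT (unsatisfiable).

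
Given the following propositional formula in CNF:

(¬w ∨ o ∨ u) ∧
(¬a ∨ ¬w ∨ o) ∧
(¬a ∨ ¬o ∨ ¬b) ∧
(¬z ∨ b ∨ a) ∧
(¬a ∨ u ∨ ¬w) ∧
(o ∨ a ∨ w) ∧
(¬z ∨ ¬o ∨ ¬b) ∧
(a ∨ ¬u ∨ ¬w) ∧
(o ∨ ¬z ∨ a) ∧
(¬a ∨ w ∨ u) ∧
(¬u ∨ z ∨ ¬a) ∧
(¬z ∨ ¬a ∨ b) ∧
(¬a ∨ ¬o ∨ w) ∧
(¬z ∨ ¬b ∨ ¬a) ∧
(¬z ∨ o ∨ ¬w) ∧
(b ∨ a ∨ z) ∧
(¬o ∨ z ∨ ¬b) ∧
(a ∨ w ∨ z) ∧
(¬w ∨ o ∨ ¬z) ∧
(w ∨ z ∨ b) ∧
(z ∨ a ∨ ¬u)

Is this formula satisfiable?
No

No, the formula is not satisfiable.

No assignment of truth values to the variables can make all 21 clauses true simultaneously.

The formula is UNSAT (unsatisfiable).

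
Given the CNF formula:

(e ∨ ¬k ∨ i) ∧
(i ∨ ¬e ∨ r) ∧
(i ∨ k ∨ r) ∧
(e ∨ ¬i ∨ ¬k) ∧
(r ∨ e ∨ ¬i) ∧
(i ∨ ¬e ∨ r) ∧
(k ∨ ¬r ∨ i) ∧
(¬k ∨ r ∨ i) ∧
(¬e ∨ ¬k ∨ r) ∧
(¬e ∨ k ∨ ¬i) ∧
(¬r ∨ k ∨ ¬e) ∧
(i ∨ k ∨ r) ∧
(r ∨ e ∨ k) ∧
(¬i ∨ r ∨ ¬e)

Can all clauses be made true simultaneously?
Yes

Yes, the formula is satisfiable.

One satisfying assignment is: r=True, i=True, k=True, e=True

Verification: With this assignment, all 14 clauses evaluate to true.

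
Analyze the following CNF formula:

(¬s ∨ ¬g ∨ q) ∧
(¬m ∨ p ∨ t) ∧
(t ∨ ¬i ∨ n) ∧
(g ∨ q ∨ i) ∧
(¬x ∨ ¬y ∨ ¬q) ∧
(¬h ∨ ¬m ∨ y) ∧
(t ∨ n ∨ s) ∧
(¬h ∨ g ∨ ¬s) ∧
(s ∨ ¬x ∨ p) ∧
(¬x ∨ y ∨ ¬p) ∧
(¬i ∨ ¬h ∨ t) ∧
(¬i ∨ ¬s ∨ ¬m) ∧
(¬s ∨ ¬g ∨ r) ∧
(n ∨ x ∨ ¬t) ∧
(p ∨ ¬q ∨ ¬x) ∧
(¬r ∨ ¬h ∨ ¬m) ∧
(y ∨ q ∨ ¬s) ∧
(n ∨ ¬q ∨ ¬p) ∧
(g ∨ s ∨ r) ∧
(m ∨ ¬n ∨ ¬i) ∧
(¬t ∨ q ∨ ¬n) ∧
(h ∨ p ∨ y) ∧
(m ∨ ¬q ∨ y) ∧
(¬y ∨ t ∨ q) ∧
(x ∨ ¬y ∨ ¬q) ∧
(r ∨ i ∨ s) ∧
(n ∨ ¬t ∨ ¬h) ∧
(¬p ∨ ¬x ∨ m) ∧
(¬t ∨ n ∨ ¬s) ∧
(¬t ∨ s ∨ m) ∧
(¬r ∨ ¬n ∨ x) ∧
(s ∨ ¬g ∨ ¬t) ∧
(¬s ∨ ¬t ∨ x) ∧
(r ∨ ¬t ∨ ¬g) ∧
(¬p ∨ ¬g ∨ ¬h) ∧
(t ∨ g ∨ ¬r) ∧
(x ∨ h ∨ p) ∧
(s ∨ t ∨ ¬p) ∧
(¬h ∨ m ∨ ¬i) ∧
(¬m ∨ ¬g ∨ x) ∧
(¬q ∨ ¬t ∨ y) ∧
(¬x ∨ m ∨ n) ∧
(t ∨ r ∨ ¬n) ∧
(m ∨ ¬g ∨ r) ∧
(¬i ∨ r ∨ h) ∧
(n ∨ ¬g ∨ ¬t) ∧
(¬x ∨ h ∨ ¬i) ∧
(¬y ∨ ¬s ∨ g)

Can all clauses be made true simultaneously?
No

No, the formula is not satisfiable.

No assignment of truth values to the variables can make all 48 clauses true simultaneously.

The formula is UNSAT (unsatisfiable).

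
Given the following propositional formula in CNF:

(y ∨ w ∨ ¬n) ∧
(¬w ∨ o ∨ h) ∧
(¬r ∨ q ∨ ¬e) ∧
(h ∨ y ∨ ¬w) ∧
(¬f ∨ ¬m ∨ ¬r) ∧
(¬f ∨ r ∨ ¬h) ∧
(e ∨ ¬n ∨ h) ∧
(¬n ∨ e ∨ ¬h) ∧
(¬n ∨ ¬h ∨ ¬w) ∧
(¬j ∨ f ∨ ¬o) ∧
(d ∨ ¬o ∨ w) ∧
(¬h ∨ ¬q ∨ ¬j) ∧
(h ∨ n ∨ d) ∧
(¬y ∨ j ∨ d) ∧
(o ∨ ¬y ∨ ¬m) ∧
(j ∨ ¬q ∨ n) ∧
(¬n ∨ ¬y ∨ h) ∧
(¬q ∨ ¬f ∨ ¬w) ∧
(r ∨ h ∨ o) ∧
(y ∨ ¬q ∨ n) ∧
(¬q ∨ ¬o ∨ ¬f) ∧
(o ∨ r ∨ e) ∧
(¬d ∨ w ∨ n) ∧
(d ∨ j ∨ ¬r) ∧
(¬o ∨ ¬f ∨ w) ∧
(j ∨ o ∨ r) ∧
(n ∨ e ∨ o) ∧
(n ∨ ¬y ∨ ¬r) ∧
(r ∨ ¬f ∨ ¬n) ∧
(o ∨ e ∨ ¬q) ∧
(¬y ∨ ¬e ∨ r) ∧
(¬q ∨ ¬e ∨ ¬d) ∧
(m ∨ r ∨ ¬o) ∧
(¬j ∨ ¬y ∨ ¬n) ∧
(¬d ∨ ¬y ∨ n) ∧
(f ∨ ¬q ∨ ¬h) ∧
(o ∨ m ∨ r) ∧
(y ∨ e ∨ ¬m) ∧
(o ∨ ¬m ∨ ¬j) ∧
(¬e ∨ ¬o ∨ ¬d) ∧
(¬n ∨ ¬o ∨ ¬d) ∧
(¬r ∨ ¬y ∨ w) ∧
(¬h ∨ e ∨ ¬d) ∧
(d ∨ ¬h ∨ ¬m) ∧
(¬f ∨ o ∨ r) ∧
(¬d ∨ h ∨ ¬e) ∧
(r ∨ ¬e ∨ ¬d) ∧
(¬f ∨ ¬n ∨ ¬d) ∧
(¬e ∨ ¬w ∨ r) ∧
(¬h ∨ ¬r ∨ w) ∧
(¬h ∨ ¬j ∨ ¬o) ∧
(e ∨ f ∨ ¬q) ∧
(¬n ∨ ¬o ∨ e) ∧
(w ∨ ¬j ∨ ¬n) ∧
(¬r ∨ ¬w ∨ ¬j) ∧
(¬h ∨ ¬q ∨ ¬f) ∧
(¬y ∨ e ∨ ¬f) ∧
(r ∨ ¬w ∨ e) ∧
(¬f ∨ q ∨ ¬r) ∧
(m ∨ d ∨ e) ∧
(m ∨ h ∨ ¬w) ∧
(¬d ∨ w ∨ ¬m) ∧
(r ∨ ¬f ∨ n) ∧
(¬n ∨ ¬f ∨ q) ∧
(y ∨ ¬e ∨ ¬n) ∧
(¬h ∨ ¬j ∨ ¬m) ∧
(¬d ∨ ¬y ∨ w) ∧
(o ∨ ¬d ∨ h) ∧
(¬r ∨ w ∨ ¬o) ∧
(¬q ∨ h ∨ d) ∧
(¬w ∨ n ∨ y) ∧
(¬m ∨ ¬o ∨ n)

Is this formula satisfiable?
No

No, the formula is not satisfiable.

No assignment of truth values to the variables can make all 72 clauses true simultaneously.

The formula is UNSAT (unsatisfiable).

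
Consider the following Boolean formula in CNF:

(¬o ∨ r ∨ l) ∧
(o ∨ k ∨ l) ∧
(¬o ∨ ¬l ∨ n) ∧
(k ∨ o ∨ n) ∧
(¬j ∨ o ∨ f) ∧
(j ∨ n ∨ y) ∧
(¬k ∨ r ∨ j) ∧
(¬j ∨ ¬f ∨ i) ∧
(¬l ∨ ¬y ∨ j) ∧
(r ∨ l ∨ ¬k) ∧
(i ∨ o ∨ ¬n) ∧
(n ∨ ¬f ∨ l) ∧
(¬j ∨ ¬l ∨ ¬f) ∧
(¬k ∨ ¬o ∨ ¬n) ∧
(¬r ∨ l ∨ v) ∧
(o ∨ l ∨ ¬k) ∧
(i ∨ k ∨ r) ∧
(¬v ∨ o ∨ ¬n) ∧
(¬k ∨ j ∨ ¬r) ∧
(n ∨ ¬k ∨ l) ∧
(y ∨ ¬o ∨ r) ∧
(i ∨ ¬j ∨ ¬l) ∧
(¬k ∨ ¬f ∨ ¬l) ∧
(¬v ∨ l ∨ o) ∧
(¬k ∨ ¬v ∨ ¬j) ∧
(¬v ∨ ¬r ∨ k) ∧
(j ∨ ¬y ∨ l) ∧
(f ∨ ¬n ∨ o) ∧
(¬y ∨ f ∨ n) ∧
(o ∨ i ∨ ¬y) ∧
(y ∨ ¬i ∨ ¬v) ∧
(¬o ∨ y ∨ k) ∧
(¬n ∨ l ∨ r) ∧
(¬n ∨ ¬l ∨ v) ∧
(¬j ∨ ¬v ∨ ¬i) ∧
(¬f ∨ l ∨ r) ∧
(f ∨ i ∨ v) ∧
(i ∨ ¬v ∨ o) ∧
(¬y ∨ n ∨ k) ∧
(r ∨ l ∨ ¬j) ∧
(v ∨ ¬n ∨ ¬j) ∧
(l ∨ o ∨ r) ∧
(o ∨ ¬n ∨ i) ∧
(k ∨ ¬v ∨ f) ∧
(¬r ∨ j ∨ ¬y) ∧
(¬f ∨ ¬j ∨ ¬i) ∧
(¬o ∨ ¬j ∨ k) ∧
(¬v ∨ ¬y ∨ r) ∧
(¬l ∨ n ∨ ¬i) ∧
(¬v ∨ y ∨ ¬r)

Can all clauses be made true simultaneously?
No

No, the formula is not satisfiable.

No assignment of truth values to the variables can make all 50 clauses true simultaneously.

The formula is UNSAT (unsatisfiable).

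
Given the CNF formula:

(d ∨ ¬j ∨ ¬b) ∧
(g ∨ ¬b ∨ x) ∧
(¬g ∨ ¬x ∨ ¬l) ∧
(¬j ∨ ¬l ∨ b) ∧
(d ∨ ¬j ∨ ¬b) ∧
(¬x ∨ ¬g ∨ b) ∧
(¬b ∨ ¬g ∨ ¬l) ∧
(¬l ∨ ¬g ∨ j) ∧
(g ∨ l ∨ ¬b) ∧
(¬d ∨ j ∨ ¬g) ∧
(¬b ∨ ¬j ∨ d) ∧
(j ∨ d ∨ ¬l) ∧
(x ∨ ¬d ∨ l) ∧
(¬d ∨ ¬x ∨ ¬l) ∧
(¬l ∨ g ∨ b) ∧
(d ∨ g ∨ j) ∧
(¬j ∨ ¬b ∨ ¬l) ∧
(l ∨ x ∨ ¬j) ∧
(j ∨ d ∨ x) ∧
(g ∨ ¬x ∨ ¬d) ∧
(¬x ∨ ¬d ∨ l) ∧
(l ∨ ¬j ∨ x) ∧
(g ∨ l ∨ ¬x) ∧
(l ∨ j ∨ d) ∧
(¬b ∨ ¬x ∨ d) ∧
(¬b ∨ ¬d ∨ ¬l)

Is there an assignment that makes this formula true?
No

No, the formula is not satisfiable.

No assignment of truth values to the variables can make all 26 clauses true simultaneously.

The formula is UNSAT (unsatisfiable).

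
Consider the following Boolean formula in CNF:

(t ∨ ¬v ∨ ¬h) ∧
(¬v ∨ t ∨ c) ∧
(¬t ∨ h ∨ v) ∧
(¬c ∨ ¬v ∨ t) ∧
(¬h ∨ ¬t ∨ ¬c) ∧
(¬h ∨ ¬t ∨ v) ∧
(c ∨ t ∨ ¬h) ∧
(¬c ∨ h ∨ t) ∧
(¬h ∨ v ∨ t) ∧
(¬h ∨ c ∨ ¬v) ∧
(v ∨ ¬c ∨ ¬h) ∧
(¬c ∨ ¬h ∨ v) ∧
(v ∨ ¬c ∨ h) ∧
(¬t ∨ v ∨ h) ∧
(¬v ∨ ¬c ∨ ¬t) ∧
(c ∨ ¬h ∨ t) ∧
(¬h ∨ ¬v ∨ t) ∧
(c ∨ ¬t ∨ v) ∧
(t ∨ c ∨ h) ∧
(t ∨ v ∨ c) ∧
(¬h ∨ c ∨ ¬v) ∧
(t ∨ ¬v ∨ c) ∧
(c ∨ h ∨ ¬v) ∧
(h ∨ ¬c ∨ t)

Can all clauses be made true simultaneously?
No

No, the formula is not satisfiable.

No assignment of truth values to the variables can make all 24 clauses true simultaneously.

The formula is UNSAT (unsatisfiable).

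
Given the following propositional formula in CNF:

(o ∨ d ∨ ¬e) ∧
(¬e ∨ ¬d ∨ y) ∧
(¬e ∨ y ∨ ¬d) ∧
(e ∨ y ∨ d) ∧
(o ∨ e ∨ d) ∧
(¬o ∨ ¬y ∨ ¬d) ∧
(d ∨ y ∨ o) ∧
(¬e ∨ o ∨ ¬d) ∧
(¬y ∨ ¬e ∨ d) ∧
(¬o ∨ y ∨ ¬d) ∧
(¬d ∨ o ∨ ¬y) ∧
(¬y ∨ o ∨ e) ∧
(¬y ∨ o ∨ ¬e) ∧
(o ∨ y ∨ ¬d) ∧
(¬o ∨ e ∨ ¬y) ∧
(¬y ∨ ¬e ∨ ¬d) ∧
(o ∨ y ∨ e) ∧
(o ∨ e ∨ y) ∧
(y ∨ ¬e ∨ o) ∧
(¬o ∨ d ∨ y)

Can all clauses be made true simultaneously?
No

No, the formula is not satisfiable.

No assignment of truth values to the variables can make all 20 clauses true simultaneously.

The formula is UNSAT (unsatisfiable).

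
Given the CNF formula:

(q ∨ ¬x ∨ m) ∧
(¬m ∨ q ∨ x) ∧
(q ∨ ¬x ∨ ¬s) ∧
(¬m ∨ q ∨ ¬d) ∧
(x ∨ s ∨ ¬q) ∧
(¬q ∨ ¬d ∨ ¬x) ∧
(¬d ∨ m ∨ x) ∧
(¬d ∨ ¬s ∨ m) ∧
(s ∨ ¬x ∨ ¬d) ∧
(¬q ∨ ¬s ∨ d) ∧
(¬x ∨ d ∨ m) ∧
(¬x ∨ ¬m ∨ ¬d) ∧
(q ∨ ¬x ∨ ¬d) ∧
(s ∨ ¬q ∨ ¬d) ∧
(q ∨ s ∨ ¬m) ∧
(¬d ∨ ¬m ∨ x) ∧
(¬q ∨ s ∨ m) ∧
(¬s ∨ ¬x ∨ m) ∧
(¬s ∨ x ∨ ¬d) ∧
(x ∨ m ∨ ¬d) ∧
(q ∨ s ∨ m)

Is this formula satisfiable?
Yes

Yes, the formula is satisfiable.

One satisfying assignment is: d=False, m=False, q=False, x=False, s=True

Verification: With this assignment, all 21 clauses evaluate to true.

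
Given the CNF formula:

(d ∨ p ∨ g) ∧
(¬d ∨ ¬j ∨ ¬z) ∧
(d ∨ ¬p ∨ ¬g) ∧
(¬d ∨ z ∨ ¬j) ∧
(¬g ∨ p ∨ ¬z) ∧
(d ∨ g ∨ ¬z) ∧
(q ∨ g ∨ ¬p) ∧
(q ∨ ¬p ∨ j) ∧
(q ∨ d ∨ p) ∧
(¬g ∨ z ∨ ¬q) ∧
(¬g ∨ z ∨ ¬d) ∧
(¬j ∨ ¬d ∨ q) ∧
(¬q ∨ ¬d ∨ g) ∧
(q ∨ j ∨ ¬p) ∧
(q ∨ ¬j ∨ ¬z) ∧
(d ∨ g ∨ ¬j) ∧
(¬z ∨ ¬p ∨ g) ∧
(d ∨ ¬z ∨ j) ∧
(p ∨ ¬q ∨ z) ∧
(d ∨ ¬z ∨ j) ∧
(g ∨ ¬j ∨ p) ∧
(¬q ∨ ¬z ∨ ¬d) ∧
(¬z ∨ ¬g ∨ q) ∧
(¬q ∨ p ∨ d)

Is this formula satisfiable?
Yes

Yes, the formula is satisfiable.

One satisfying assignment is: z=False, j=False, p=False, q=False, g=False, d=True

Verification: With this assignment, all 24 clauses evaluate to true.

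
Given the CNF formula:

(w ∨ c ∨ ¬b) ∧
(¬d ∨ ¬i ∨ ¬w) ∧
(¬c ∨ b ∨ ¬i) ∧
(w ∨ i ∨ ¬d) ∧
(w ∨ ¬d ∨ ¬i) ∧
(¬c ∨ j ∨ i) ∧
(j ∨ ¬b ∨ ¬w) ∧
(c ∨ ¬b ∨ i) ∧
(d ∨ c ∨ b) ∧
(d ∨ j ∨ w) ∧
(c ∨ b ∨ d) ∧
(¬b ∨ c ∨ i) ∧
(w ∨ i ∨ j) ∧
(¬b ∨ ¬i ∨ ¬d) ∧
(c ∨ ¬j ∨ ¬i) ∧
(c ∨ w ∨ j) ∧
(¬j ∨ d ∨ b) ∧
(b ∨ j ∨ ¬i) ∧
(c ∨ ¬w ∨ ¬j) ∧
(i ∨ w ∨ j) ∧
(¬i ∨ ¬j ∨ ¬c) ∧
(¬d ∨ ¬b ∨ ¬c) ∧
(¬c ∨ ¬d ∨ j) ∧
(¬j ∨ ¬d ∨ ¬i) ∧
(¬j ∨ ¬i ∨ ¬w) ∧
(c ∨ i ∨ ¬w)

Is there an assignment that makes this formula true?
Yes

Yes, the formula is satisfiable.

One satisfying assignment is: b=True, w=False, i=False, j=True, d=False, c=True

Verification: With this assignment, all 26 clauses evaluate to true.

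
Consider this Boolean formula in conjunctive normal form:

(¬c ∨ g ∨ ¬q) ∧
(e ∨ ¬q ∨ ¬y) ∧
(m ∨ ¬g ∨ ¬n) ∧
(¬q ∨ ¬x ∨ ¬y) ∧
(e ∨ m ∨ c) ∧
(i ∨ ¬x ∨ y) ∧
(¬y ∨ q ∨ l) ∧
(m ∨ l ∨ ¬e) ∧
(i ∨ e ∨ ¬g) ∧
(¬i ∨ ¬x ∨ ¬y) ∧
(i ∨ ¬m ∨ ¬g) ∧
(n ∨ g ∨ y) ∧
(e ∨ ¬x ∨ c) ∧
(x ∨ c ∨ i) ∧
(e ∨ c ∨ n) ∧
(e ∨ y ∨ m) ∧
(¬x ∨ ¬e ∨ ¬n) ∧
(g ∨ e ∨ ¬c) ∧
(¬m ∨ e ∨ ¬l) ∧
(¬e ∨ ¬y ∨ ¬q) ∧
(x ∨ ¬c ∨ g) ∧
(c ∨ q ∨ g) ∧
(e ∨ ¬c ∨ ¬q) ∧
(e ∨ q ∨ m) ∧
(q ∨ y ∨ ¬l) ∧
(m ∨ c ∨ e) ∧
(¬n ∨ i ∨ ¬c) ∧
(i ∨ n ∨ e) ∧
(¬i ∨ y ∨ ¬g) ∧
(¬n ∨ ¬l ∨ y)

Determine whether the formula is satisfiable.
Yes

Yes, the formula is satisfiable.

One satisfying assignment is: i=True, e=False, l=False, m=True, g=False, n=True, q=True, x=False, c=False, y=False

Verification: With this assignment, all 30 clauses evaluate to true.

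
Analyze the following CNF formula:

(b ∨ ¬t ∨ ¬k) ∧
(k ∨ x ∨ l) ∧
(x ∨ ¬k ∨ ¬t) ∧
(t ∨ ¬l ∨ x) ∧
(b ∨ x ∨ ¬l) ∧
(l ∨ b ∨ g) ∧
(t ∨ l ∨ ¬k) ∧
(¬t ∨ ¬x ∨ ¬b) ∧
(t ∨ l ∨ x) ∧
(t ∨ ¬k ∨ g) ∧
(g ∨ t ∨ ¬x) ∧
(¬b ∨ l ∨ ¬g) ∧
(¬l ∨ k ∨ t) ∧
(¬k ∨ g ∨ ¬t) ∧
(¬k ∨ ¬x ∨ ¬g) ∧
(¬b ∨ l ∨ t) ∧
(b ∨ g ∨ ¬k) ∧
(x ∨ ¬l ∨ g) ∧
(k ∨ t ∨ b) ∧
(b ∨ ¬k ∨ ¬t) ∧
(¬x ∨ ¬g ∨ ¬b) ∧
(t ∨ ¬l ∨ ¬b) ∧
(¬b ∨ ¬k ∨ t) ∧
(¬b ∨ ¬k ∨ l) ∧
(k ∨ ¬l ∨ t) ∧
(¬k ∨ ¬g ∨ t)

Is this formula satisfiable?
Yes

Yes, the formula is satisfiable.

One satisfying assignment is: g=True, t=True, k=False, b=True, l=True, x=False

Verification: With this assignment, all 26 clauses evaluate to true.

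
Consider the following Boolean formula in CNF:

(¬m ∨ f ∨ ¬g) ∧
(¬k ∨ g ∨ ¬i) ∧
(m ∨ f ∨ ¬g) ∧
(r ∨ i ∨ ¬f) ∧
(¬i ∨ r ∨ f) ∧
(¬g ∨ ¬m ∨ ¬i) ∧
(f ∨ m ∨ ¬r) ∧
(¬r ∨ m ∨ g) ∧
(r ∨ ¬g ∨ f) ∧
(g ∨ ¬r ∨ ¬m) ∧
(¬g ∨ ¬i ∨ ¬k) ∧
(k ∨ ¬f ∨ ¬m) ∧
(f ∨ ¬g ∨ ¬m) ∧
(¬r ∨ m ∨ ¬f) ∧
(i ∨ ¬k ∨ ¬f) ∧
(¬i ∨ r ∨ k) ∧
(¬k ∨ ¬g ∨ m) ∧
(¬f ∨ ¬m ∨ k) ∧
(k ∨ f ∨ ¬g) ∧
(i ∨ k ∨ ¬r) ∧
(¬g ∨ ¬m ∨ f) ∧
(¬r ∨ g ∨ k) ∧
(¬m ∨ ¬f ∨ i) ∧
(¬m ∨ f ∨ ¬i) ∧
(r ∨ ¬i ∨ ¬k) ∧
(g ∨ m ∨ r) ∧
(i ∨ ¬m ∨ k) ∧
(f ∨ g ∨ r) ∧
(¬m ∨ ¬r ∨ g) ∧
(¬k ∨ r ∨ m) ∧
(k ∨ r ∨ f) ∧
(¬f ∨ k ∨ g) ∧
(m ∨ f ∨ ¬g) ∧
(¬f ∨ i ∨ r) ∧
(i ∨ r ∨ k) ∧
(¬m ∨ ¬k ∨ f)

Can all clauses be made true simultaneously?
No

No, the formula is not satisfiable.

No assignment of truth values to the variables can make all 36 clauses true simultaneously.

The formula is UNSAT (unsatisfiable).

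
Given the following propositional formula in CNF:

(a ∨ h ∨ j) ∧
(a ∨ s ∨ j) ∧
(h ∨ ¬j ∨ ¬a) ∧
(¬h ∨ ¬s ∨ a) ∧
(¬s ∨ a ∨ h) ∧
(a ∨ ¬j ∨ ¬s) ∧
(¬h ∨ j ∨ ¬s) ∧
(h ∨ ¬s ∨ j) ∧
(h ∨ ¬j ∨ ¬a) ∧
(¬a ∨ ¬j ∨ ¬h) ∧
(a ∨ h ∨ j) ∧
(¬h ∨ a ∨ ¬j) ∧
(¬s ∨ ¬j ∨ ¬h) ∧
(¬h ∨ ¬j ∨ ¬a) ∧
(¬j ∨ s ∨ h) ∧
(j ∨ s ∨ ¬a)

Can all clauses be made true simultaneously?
No

No, the formula is not satisfiable.

No assignment of truth values to the variables can make all 16 clauses true simultaneously.

The formula is UNSAT (unsatisfiable).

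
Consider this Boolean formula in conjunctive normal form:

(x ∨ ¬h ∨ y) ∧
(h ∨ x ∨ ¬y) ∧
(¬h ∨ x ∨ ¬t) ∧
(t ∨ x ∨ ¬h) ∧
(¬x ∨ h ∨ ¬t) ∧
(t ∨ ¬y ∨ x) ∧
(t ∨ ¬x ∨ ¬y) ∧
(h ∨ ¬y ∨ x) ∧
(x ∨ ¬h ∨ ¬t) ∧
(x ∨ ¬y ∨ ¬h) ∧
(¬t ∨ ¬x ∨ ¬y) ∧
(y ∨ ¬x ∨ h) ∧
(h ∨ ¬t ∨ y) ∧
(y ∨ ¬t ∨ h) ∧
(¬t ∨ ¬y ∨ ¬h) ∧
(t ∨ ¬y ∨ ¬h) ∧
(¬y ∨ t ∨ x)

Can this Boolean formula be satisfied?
Yes

Yes, the formula is satisfiable.

One satisfying assignment is: x=False, t=False, h=False, y=False

Verification: With this assignment, all 17 clauses evaluate to true.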